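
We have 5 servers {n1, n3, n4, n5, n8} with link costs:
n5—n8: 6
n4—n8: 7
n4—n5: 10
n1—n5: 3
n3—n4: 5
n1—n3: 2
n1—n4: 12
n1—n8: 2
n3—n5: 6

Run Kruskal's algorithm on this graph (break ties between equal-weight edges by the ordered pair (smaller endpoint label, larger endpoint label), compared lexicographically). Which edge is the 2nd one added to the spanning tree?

Sort edges by weight, then run Kruskal:
n1—n3 (2): add. Components now {n1,n3} {n5} {n4} {n8}
n1—n8 (2): add. Components now {n1,n3,n8} {n5} {n4}
n1—n5 (3): add. Components now {n1,n3,n5,n8} {n4}
n3—n4 (5): add. Components now {n1,n3,n4,n5,n8}
The 2nd edge added is n1—n8.

n1-n8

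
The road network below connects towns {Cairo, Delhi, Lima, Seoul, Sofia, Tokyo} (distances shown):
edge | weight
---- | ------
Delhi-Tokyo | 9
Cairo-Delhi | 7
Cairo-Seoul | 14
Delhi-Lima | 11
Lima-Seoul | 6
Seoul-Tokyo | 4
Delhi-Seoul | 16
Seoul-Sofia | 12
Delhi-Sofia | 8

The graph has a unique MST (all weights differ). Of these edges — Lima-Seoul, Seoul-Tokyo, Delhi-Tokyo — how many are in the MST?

Kruskal: consider edges lightest-first.
Seoul-Tokyo (4): add — endpoints in different components.
Lima-Seoul (6): add — endpoints in different components.
Cairo-Delhi (7): add — endpoints in different components.
Delhi-Sofia (8): add — endpoints in different components.
Delhi-Tokyo (9): add — endpoints in different components.
MST edge set: {Seoul-Tokyo, Lima-Seoul, Cairo-Delhi, Delhi-Sofia, Delhi-Tokyo}.
Of the listed edges, {Lima-Seoul, Seoul-Tokyo, Delhi-Tokyo} are in the MST → 3.

3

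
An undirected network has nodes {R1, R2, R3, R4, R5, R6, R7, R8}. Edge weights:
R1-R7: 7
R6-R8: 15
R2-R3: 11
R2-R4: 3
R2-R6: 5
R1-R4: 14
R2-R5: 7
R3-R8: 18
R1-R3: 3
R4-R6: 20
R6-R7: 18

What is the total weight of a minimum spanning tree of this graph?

51

Kruskal's algorithm — process edges by increasing weight (ties by edge label):
R1-R3 (3): add — endpoints in different components.
R2-R4 (3): add — endpoints in different components.
R2-R6 (5): add — endpoints in different components.
R1-R7 (7): add — endpoints in different components.
R2-R5 (7): add — endpoints in different components.
R2-R3 (11): add — endpoints in different components.
R1-R4 (14): skip — R4 and R1 already connected.
R6-R8 (15): add — endpoints in different components.
MST edges: R1-R3, R2-R4, R2-R6, R1-R7, R2-R5, R2-R3, R6-R8; total weight 3+3+5+7+7+11+15 = 51.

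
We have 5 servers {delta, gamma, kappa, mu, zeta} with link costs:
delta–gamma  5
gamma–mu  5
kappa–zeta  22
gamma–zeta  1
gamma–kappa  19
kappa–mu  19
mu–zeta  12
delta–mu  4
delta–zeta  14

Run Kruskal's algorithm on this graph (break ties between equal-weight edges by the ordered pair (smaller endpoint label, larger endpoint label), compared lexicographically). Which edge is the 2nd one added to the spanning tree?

Kruskal: consider edges lightest-first.
gamma–zeta (1): add. Components now {gamma,zeta} {delta} {mu} {kappa}
delta–mu (4): add. Components now {gamma,zeta} {delta,mu} {kappa}
delta–gamma (5): add. Components now {delta,gamma,mu,zeta} {kappa}
gamma–mu (5): skip — gamma and mu already connected.
mu–zeta (12): skip — mu and zeta already connected.
delta–zeta (14): skip — delta and zeta already connected.
gamma–kappa (19): add. Components now {delta,gamma,kappa,mu,zeta}
The 2nd edge added is delta–mu.

delta-mu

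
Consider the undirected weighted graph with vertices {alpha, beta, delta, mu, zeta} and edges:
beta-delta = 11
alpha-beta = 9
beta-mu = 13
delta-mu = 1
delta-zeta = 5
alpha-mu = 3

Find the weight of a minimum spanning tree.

18

Grow the tree from mu using Prim:
Step 1: cheapest edge leaving the tree is delta-mu (1); add delta.
Step 2: cheapest edge leaving the tree is alpha-mu (3); add alpha.
Step 3: cheapest edge leaving the tree is delta-zeta (5); add zeta.
Step 4: cheapest edge leaving the tree is alpha-beta (9); add beta.
MST edges: delta-mu, alpha-mu, delta-zeta, alpha-beta; total weight 1+3+5+9 = 18.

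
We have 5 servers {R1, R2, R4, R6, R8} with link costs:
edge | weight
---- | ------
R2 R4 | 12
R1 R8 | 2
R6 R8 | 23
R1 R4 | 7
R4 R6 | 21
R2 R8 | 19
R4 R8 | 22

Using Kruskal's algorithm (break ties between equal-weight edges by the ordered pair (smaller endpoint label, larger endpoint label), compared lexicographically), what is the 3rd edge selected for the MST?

Kruskal's algorithm — process edges by increasing weight (ties by edge label):
R1 R8 (2): add — endpoints in different components.
R1 R4 (7): add — endpoints in different components.
R2 R4 (12): add — endpoints in different components.
R2 R8 (19): skip — R2 and R8 already connected.
R4 R6 (21): add — endpoints in different components.
The 3rd edge added is R2 R4.

R2-R4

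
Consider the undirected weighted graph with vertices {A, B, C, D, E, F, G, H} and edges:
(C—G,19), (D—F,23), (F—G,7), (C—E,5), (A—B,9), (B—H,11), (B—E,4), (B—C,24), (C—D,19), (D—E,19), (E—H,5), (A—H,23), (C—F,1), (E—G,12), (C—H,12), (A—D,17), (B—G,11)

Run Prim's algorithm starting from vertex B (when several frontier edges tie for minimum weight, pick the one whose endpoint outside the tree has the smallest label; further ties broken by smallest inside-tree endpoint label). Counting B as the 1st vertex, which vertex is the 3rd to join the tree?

Prim, starting at B.
Step 1: cheapest edge leaving the tree is B—E (4); add E.
Step 2: cheapest edge leaving the tree is C—E (5); add C.
Step 3: cheapest edge leaving the tree is C—F (1); add F.
Step 4: cheapest edge leaving the tree is E—H (5); add H.
Step 5: cheapest edge leaving the tree is F—G (7); add G.
Step 6: cheapest edge leaving the tree is A—B (9); add A.
Step 7: cheapest edge leaving the tree is A—D (17); add D.
Vertex order: B, E, C, F, H, G, A, D. The 3rd vertex is C.

C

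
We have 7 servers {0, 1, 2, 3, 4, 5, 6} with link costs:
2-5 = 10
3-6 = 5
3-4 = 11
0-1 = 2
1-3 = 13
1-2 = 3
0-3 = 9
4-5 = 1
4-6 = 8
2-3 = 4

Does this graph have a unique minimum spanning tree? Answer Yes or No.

Yes

Kruskal: consider edges lightest-first.
4-5 (1): add. Components now {0} {1} {2} {3} {4,5} {6}
0-1 (2): add. Components now {0,1} {2} {3} {4,5} {6}
1-2 (3): add. Components now {0,1,2} {3} {4,5} {6}
2-3 (4): add. Components now {0,1,2,3} {4,5} {6}
3-6 (5): add. Components now {0,1,2,3,6} {4,5}
4-6 (8): add. Components now {0,1,2,3,4,5,6}
Every non-tree edge has weight strictly greater than the heaviest edge on the tree path between its endpoints, so the MST is unique.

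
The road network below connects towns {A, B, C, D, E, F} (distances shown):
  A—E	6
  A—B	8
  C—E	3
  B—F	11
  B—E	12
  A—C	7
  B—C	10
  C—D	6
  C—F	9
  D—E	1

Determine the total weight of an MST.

27

Prim, starting at E.
Step 1: cheapest edge leaving the tree is D—E (1); add D.
Step 2: cheapest edge leaving the tree is C—E (3); add C.
Step 3: cheapest edge leaving the tree is A—E (6); add A.
Step 4: cheapest edge leaving the tree is A—B (8); add B.
Step 5: cheapest edge leaving the tree is C—F (9); add F.
MST edges: D—E, C—E, A—E, A—B, C—F; total weight 1+3+6+8+9 = 27.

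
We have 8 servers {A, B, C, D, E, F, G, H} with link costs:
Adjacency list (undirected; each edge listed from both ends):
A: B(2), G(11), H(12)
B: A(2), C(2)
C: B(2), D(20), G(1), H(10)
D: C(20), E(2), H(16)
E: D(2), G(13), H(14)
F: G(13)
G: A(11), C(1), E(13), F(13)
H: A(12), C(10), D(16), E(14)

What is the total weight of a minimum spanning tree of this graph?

43

Prim, starting at B.
Step 1: frontier [A–B 2, B–C 2] → take A–B (2); add A.
Step 2: frontier [A–G 11, A–H 12, B–C 2] → take B–C (2); add C.
Step 3: frontier [A–G 11, A–H 12, C–G 1, C–H 10, C–D 20] → take C–G (1); add G.
Step 4: frontier [A–H 12, C–H 10, C–D 20, E–G 13, F–G 13] → take C–H (10); add H.
Step 5: frontier [C–D 20, E–G 13, F–G 13, E–H 14, D–H 16] → take E–G (13); add E.
Step 6: frontier [C–D 20, D–E 2, F–G 13, D–H 16] → take D–E (2); add D.
Step 7: frontier [F–G 13] → take F–G (13); add F.
MST edges: A–B, B–C, C–G, C–H, E–G, D–E, F–G; total weight 2+2+1+10+13+2+13 = 43.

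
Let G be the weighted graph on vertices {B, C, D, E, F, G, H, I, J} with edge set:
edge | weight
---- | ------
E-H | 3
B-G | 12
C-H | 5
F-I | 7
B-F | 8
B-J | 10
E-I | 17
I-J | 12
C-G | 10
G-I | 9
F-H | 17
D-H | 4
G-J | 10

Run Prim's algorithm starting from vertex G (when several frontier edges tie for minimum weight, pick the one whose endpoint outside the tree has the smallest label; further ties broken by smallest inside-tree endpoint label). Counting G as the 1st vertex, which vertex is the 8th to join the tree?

D

Prim's algorithm from G:
Step 1: frontier [G-I 9, C-G 10, G-J 10, B-G 12] → take G-I (9); add I.
Step 2: frontier [C-G 10, G-J 10, B-G 12, F-I 7, I-J 12, E-I 17] → take F-I (7); add F.
Step 3: frontier [B-F 8, F-H 17, C-G 10, G-J 10, B-G 12, I-J 12, E-I 17] → take B-F (8); add B.
Step 4: frontier [B-J 10, F-H 17, C-G 10, G-J 10, I-J 12, E-I 17] → take C-G (10); add C.
Step 5: frontier [B-J 10, C-H 5, F-H 17, G-J 10, I-J 12, E-I 17] → take C-H (5); add H.
Step 6: frontier [B-J 10, G-J 10, E-H 3, D-H 4, I-J 12, E-I 17] → take E-H (3); add E.
Step 7: frontier [B-J 10, G-J 10, D-H 4, I-J 12] → take D-H (4); add D.
Step 8: frontier [B-J 10, G-J 10, I-J 12] → take B-J (10); add J.
Vertex order: G, I, F, B, C, H, E, D, J. The 8th vertex is D.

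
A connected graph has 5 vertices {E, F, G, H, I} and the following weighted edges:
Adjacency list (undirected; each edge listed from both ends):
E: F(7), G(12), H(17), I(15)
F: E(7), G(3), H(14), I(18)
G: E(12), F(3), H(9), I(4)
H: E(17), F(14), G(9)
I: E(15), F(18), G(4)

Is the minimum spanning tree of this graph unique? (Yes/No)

Yes

Sort edges by weight, then run Kruskal:
F—G (3): add — endpoints in different components.
G—I (4): add — endpoints in different components.
E—F (7): add — endpoints in different components.
G—H (9): add — endpoints in different components.
Every non-tree edge has weight strictly greater than the heaviest edge on the tree path between its endpoints, so the MST is unique.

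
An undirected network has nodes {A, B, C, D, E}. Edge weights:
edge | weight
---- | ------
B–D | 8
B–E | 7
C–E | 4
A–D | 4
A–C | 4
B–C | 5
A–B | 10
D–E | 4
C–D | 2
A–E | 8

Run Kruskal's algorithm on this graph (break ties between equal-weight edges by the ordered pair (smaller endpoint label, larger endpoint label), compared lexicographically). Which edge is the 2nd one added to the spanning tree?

A-C

Kruskal: consider edges lightest-first.
C–D (2): add — endpoints in different components.
A–C (4): add — endpoints in different components.
A–D (4): skip — A and D already connected.
C–E (4): add — endpoints in different components.
D–E (4): skip — D and E already connected.
B–C (5): add — endpoints in different components.
The 2nd edge added is A–C.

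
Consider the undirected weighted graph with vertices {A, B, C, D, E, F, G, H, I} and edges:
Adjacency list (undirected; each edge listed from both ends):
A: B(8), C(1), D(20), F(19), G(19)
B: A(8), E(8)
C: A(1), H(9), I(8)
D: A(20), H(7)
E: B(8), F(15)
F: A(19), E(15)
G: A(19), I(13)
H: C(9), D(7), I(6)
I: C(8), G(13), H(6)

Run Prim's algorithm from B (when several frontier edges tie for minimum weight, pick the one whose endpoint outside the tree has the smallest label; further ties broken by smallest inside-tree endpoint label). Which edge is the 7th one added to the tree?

Prim, starting at B.
Step 1: cheapest edge leaving the tree is A–B (8); add A.
Step 2: cheapest edge leaving the tree is A–C (1); add C.
Step 3: cheapest edge leaving the tree is B–E (8); add E.
Step 4: cheapest edge leaving the tree is C–I (8); add I.
Step 5: cheapest edge leaving the tree is H–I (6); add H.
Step 6: cheapest edge leaving the tree is D–H (7); add D.
Step 7: cheapest edge leaving the tree is G–I (13); add G.
Step 8: cheapest edge leaving the tree is E–F (15); add F.
The 7th edge added is G–I.

G-I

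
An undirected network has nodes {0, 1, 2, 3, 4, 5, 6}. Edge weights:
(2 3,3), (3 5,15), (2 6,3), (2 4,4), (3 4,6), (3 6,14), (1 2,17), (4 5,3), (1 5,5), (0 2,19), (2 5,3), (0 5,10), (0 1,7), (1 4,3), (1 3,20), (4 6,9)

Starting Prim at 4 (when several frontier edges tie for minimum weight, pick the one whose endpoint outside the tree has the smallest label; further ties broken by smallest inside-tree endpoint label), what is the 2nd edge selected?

4-5

Prim's algorithm from 4:
Step 1: cheapest edge leaving the tree is 1 4 (3); add 1.
Step 2: cheapest edge leaving the tree is 4 5 (3); add 5.
Step 3: cheapest edge leaving the tree is 2 5 (3); add 2.
Step 4: cheapest edge leaving the tree is 2 3 (3); add 3.
Step 5: cheapest edge leaving the tree is 2 6 (3); add 6.
Step 6: cheapest edge leaving the tree is 0 1 (7); add 0.
The 2nd edge added is 4 5.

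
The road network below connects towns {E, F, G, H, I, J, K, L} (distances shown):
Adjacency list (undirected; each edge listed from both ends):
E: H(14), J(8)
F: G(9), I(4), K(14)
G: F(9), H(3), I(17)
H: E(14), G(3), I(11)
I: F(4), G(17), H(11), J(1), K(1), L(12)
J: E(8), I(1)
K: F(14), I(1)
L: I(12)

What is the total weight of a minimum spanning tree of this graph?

Kruskal's algorithm — process edges by increasing weight (ties by edge label):
I J (1): add — endpoints in different components.
I K (1): add — endpoints in different components.
G H (3): add — endpoints in different components.
F I (4): add — endpoints in different components.
E J (8): add — endpoints in different components.
F G (9): add — endpoints in different components.
H I (11): skip — H and I already connected.
I L (12): add — endpoints in different components.
MST edges: I J, I K, G H, F I, E J, F G, I L; total weight 1+1+3+4+8+9+12 = 38.

38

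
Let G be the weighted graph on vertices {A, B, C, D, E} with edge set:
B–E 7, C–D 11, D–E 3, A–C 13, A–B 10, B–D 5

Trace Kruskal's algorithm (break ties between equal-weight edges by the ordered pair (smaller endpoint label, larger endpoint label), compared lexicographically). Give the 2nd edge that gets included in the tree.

Sort edges by weight, then run Kruskal:
D–E (3): add. Components now {A} {B} {C} {D,E}
B–D (5): add. Components now {A} {B,D,E} {C}
B–E (7): skip — B and E already connected.
A–B (10): add. Components now {A,B,D,E} {C}
C–D (11): add. Components now {A,B,C,D,E}
The 2nd edge added is B–D.

B-D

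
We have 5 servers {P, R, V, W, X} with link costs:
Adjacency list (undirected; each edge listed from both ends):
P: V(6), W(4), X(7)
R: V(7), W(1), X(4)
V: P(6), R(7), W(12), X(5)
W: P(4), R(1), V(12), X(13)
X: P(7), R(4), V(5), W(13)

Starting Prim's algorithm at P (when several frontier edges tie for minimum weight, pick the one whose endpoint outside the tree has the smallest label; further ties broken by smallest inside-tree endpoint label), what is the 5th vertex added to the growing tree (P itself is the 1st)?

Prim's algorithm from P:
Step 1: frontier [P–W 4, P–V 6, P–X 7] → take P–W (4); add W.
Step 2: frontier [P–V 6, P–X 7, R–W 1, V–W 12, W–X 13] → take R–W (1); add R.
Step 3: frontier [P–V 6, P–X 7, R–X 4, R–V 7, V–W 12, W–X 13] → take R–X (4); add X.
Step 4: frontier [P–V 6, R–V 7, V–W 12, V–X 5] → take V–X (5); add V.
Vertex order: P, W, R, X, V. The 5th vertex is V.

V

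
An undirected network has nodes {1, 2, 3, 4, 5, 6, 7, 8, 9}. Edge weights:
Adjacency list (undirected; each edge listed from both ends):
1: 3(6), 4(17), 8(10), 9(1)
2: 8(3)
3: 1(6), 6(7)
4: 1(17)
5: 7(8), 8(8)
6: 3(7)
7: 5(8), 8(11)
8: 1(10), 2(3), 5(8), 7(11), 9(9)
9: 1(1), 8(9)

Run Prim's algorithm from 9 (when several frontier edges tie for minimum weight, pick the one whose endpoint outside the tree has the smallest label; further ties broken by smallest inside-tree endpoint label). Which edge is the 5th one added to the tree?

2-8

Prim's algorithm from 9:
Step 1: cheapest edge leaving the tree is 1—9 (1); add 1.
Step 2: cheapest edge leaving the tree is 1—3 (6); add 3.
Step 3: cheapest edge leaving the tree is 3—6 (7); add 6.
Step 4: cheapest edge leaving the tree is 8—9 (9); add 8.
Step 5: cheapest edge leaving the tree is 2—8 (3); add 2.
Step 6: cheapest edge leaving the tree is 5—8 (8); add 5.
Step 7: cheapest edge leaving the tree is 5—7 (8); add 7.
Step 8: cheapest edge leaving the tree is 1—4 (17); add 4.
The 5th edge added is 2—8.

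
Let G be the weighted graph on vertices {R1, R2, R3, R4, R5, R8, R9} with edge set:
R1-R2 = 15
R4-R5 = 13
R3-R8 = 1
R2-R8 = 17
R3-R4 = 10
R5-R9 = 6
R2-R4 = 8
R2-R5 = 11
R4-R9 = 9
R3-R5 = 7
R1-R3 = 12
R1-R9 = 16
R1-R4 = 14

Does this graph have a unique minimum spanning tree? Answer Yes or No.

Yes

Kruskal's algorithm — process edges by increasing weight (ties by edge label):
R3-R8 (1): add. Components now {R4} {R1} {R9} {R3,R8} {R2} {R5}
R5-R9 (6): add. Components now {R4} {R1} {R5,R9} {R3,R8} {R2}
R3-R5 (7): add. Components now {R4} {R1} {R3,R5,R8,R9} {R2}
R2-R4 (8): add. Components now {R2,R4} {R1} {R3,R5,R8,R9}
R4-R9 (9): add. Components now {R2,R3,R4,R5,R8,R9} {R1}
R3-R4 (10): skip — R4 and R3 already connected.
R2-R5 (11): skip — R2 and R5 already connected.
R1-R3 (12): add. Components now {R1,R2,R3,R4,R5,R8,R9}
Every non-tree edge has weight strictly greater than the heaviest edge on the tree path between its endpoints, so the MST is unique.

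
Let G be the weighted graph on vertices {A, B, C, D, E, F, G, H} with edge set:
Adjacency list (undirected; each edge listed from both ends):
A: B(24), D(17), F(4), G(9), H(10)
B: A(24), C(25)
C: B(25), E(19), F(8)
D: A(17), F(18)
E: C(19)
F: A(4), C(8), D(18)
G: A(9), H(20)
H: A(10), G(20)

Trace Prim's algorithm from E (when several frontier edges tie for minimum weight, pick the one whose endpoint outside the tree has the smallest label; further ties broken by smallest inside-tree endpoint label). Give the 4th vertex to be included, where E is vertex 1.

A

Prim, starting at E.
Step 1: frontier [C–E 19] → take C–E (19); add C.
Step 2: frontier [C–F 8, B–C 25] → take C–F (8); add F.
Step 3: frontier [B–C 25, A–F 4, D–F 18] → take A–F (4); add A.
Step 4: frontier [A–G 9, A–H 10, A–D 17, A–B 24, B–C 25, D–F 18] → take A–G (9); add G.
Step 5: frontier [A–H 10, A–D 17, A–B 24, B–C 25, D–F 18, G–H 20] → take A–H (10); add H.
Step 6: frontier [A–D 17, A–B 24, B–C 25, D–F 18] → take A–D (17); add D.
Step 7: frontier [A–B 24, B–C 25] → take A–B (24); add B.
Vertex order: E, C, F, A, G, H, D, B. The 4th vertex is A.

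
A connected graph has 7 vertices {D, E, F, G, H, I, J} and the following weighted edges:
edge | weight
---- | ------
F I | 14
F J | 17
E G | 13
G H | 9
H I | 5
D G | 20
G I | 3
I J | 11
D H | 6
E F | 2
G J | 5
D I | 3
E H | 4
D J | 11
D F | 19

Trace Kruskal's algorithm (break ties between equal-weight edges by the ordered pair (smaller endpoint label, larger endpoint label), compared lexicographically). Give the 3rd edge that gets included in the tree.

Kruskal's algorithm — process edges by increasing weight (ties by edge label):
E F (2): add — endpoints in different components.
D I (3): add — endpoints in different components.
G I (3): add — endpoints in different components.
E H (4): add — endpoints in different components.
G J (5): add — endpoints in different components.
H I (5): add — endpoints in different components.
The 3rd edge added is G I.

G-I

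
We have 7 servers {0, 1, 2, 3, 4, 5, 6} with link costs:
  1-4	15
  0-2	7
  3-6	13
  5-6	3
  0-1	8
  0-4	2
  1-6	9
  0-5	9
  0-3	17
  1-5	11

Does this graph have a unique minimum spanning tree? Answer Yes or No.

No

Kruskal's algorithm — process edges by increasing weight (ties by edge label):
0-4 (2): add. Components now {0,4} {1} {2} {3} {5} {6}
5-6 (3): add. Components now {0,4} {1} {2} {3} {5,6}
0-2 (7): add. Components now {0,2,4} {1} {3} {5,6}
0-1 (8): add. Components now {0,1,2,4} {3} {5,6}
0-5 (9): add. Components now {0,1,2,4,5,6} {3}
1-6 (9): skip — 1 and 6 already connected.
1-5 (11): skip — 1 and 5 already connected.
3-6 (13): add. Components now {0,1,2,3,4,5,6}
Non-tree edge 1-6 has weight 9, equal to the heaviest edge on its tree cycle — swapping gives another MST of the same weight. Not unique.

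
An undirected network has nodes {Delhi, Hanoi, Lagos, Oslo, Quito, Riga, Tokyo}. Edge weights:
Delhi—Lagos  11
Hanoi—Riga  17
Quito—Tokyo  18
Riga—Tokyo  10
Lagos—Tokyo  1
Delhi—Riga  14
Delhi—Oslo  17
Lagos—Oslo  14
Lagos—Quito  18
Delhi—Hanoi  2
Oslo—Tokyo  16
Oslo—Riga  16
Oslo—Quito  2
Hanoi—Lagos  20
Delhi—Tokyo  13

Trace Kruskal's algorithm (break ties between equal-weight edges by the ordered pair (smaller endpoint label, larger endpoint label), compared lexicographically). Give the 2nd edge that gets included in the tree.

Kruskal's algorithm — process edges by increasing weight (ties by edge label):
Lagos—Tokyo (1): add. Components now {Oslo} {Hanoi} {Lagos,Tokyo} {Quito} {Delhi} {Riga}
Delhi—Hanoi (2): add. Components now {Oslo} {Delhi,Hanoi} {Lagos,Tokyo} {Quito} {Riga}
Oslo—Quito (2): add. Components now {Oslo,Quito} {Delhi,Hanoi} {Lagos,Tokyo} {Riga}
Riga—Tokyo (10): add. Components now {Oslo,Quito} {Delhi,Hanoi} {Lagos,Riga,Tokyo}
Delhi—Lagos (11): add. Components now {Oslo,Quito} {Delhi,Hanoi,Lagos,Riga,Tokyo}
Delhi—Tokyo (13): skip — Tokyo and Delhi already connected.
Delhi—Riga (14): skip — Delhi and Riga already connected.
Lagos—Oslo (14): add. Components now {Delhi,Hanoi,Lagos,Oslo,Quito,Riga,Tokyo}
The 2nd edge added is Delhi—Hanoi.

Delhi-Hanoi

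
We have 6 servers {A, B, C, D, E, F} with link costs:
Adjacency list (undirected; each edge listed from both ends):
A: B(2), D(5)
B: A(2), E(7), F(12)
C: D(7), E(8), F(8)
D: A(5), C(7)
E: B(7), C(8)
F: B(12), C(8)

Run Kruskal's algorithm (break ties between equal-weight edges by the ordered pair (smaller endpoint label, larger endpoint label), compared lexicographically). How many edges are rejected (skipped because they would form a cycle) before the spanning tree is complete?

Kruskal: consider edges lightest-first.
A—B (2): add. Components now {A,B} {C} {D} {E} {F}
A—D (5): add. Components now {A,B,D} {C} {E} {F}
B—E (7): add. Components now {A,B,D,E} {C} {F}
C—D (7): add. Components now {A,B,C,D,E} {F}
C—E (8): skip — C and E already connected.
C—F (8): add. Components now {A,B,C,D,E,F}
Edges rejected before the tree was complete: 1.

1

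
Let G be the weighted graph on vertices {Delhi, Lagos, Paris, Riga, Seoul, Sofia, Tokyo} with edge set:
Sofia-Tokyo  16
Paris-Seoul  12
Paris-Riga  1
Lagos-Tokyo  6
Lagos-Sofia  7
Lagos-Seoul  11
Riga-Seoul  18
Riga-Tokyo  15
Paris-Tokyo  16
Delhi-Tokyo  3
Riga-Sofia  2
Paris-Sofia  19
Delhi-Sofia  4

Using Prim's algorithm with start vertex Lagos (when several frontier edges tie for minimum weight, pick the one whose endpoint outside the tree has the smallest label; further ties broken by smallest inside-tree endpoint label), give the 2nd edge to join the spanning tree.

Grow the tree from Lagos using Prim:
Step 1: frontier [Lagos-Tokyo 6, Lagos-Sofia 7, Lagos-Seoul 11] → take Lagos-Tokyo (6); add Tokyo.
Step 2: frontier [Lagos-Sofia 7, Lagos-Seoul 11, Delhi-Tokyo 3, Riga-Tokyo 15, Paris-Tokyo 16, Sofia-Tokyo 16] → take Delhi-Tokyo (3); add Delhi.
Step 3: frontier [Delhi-Sofia 4, Lagos-Sofia 7, Lagos-Seoul 11, Riga-Tokyo 15, Paris-Tokyo 16, Sofia-Tokyo 16] → take Delhi-Sofia (4); add Sofia.
Step 4: frontier [Lagos-Seoul 11, Riga-Sofia 2, Paris-Sofia 19, Riga-Tokyo 15, Paris-Tokyo 16] → take Riga-Sofia (2); add Riga.
Step 5: frontier [Lagos-Seoul 11, Paris-Riga 1, Riga-Seoul 18, Paris-Sofia 19, Paris-Tokyo 16] → take Paris-Riga (1); add Paris.
Step 6: frontier [Lagos-Seoul 11, Paris-Seoul 12, Riga-Seoul 18] → take Lagos-Seoul (11); add Seoul.
The 2nd edge added is Delhi-Tokyo.

Delhi-Tokyo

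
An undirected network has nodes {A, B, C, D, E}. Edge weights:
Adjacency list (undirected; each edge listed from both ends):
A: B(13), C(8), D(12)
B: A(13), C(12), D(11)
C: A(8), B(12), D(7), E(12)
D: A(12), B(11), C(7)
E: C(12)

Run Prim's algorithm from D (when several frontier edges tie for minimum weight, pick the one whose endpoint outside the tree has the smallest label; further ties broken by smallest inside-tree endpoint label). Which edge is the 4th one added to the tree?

C-E

Prim's algorithm from D:
Step 1: cheapest edge leaving the tree is C-D (7); add C.
Step 2: cheapest edge leaving the tree is A-C (8); add A.
Step 3: cheapest edge leaving the tree is B-D (11); add B.
Step 4: cheapest edge leaving the tree is C-E (12); add E.
The 4th edge added is C-E.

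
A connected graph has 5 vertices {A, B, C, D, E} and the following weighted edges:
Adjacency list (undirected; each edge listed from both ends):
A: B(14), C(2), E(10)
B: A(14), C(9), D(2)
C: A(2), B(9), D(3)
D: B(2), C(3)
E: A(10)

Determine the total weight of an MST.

Kruskal's algorithm — process edges by increasing weight (ties by edge label):
A–C (2): add. Components now {A,C} {B} {D} {E}
B–D (2): add. Components now {A,C} {B,D} {E}
C–D (3): add. Components now {A,B,C,D} {E}
B–C (9): skip — B and C already connected.
A–E (10): add. Components now {A,B,C,D,E}
MST edges: A–C, B–D, C–D, A–E; total weight 2+2+3+10 = 17.

17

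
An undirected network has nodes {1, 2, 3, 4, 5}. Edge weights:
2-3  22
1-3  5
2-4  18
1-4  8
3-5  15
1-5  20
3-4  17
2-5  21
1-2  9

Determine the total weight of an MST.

Sort edges by weight, then run Kruskal:
1-3 (5): add. Components now {1,3} {2} {4} {5}
1-4 (8): add. Components now {1,3,4} {2} {5}
1-2 (9): add. Components now {1,2,3,4} {5}
3-5 (15): add. Components now {1,2,3,4,5}
MST edges: 1-3, 1-4, 1-2, 3-5; total weight 5+8+9+15 = 37.

37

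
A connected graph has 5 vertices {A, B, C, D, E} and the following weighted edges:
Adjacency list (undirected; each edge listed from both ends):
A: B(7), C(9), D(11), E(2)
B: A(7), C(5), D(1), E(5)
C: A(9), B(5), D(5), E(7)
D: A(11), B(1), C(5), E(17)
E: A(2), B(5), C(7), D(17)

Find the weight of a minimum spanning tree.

13

Prim's algorithm from E:
Step 1: cheapest edge leaving the tree is A–E (2); add A.
Step 2: cheapest edge leaving the tree is B–E (5); add B.
Step 3: cheapest edge leaving the tree is B–D (1); add D.
Step 4: cheapest edge leaving the tree is B–C (5); add C.
MST edges: A–E, B–E, B–D, B–C; total weight 2+5+1+5 = 13.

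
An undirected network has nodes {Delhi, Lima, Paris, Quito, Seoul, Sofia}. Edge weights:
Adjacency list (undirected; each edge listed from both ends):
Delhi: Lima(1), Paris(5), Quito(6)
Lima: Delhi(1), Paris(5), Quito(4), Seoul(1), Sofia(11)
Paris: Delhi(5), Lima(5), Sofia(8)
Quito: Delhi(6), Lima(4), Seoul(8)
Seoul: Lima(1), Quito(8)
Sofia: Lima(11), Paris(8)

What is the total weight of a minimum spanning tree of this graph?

Kruskal's algorithm — process edges by increasing weight (ties by edge label):
Delhi-Lima (1): add — endpoints in different components.
Lima-Seoul (1): add — endpoints in different components.
Lima-Quito (4): add — endpoints in different components.
Delhi-Paris (5): add — endpoints in different components.
Lima-Paris (5): skip — Lima and Paris already connected.
Delhi-Quito (6): skip — Quito and Delhi already connected.
Paris-Sofia (8): add — endpoints in different components.
MST edges: Delhi-Lima, Lima-Seoul, Lima-Quito, Delhi-Paris, Paris-Sofia; total weight 1+1+4+5+8 = 19.

19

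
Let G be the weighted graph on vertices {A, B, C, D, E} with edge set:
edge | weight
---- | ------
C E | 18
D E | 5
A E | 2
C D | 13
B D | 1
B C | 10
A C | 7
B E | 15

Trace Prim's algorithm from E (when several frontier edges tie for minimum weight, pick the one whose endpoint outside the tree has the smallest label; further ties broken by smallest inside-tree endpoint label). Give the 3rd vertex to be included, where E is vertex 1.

D

Grow the tree from E using Prim:
Step 1: cheapest edge leaving the tree is A E (2); add A.
Step 2: cheapest edge leaving the tree is D E (5); add D.
Step 3: cheapest edge leaving the tree is B D (1); add B.
Step 4: cheapest edge leaving the tree is A C (7); add C.
Vertex order: E, A, D, B, C. The 3rd vertex is D.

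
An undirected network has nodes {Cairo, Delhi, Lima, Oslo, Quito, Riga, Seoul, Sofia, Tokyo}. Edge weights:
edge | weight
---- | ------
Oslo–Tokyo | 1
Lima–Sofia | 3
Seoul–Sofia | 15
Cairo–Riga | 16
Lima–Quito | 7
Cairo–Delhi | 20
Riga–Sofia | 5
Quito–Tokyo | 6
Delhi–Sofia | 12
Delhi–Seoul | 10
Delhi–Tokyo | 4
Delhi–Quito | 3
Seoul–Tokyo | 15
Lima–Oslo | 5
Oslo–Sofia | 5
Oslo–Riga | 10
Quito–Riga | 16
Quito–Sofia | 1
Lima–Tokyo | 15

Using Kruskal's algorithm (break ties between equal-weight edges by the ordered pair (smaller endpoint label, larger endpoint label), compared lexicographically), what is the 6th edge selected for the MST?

Kruskal's algorithm — process edges by increasing weight (ties by edge label):
Oslo–Tokyo (1): add — endpoints in different components.
Quito–Sofia (1): add — endpoints in different components.
Delhi–Quito (3): add — endpoints in different components.
Lima–Sofia (3): add — endpoints in different components.
Delhi–Tokyo (4): add — endpoints in different components.
Lima–Oslo (5): skip — Lima and Oslo already connected.
Oslo–Sofia (5): skip — Sofia and Oslo already connected.
Riga–Sofia (5): add — endpoints in different components.
Quito–Tokyo (6): skip — Quito and Tokyo already connected.
Lima–Quito (7): skip — Lima and Quito already connected.
Delhi–Seoul (10): add — endpoints in different components.
Oslo–Riga (10): skip — Riga and Oslo already connected.
Delhi–Sofia (12): skip — Sofia and Delhi already connected.
Lima–Tokyo (15): skip — Lima and Tokyo already connected.
Seoul–Sofia (15): skip — Sofia and Seoul already connected.
Seoul–Tokyo (15): skip — Tokyo and Seoul already connected.
Cairo–Riga (16): add — endpoints in different components.
The 6th edge added is Riga–Sofia.

Riga-Sofia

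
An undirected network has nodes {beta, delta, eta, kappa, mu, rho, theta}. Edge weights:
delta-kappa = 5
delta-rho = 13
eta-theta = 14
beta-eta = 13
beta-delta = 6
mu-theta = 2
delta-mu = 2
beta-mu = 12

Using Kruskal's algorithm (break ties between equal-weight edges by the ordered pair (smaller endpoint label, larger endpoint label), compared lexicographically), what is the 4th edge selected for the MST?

Kruskal's algorithm — process edges by increasing weight (ties by edge label):
delta-mu (2): add. Components now {delta,mu} {theta} {beta} {rho} {kappa} {eta}
mu-theta (2): add. Components now {delta,mu,theta} {beta} {rho} {kappa} {eta}
delta-kappa (5): add. Components now {delta,kappa,mu,theta} {beta} {rho} {eta}
beta-delta (6): add. Components now {beta,delta,kappa,mu,theta} {rho} {eta}
beta-mu (12): skip — mu and beta already connected.
beta-eta (13): add. Components now {beta,delta,eta,kappa,mu,theta} {rho}
delta-rho (13): add. Components now {beta,delta,eta,kappa,mu,rho,theta}
The 4th edge added is beta-delta.

beta-delta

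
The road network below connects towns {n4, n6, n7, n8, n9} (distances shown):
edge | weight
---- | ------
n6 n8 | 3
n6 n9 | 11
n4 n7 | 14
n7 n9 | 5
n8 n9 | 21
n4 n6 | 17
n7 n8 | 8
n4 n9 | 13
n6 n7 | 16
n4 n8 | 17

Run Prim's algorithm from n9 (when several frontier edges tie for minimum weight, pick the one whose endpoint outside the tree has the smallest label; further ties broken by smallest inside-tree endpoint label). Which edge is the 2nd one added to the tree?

Prim's algorithm from n9:
Step 1: cheapest edge leaving the tree is n7 n9 (5); add n7.
Step 2: cheapest edge leaving the tree is n7 n8 (8); add n8.
Step 3: cheapest edge leaving the tree is n6 n8 (3); add n6.
Step 4: cheapest edge leaving the tree is n4 n9 (13); add n4.
The 2nd edge added is n7 n8.

n7-n8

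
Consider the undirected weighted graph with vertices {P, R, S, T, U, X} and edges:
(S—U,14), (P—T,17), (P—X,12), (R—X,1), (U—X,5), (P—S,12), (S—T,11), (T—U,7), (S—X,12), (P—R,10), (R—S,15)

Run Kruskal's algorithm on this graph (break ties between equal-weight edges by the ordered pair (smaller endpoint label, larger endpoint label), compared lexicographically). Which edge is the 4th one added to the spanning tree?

P-R

Kruskal: consider edges lightest-first.
R—X (1): add. Components now {U} {S} {T} {P} {R,X}
U—X (5): add. Components now {R,U,X} {S} {T} {P}
T—U (7): add. Components now {R,T,U,X} {S} {P}
P—R (10): add. Components now {P,R,T,U,X} {S}
S—T (11): add. Components now {P,R,S,T,U,X}
The 4th edge added is P—R.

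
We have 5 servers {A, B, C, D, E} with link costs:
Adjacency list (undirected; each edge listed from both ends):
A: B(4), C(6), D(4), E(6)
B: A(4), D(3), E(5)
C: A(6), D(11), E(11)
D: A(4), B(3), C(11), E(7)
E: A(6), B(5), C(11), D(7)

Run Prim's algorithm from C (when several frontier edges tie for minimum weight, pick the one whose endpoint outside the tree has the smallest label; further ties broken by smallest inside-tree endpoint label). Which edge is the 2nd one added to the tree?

Prim's algorithm from C:
Step 1: frontier [A—C 6, C—D 11, C—E 11] → take A—C (6); add A.
Step 2: frontier [A—B 4, A—D 4, A—E 6, C—D 11, C—E 11] → take A—B (4); add B.
Step 3: frontier [A—D 4, A—E 6, B—D 3, B—E 5, C—D 11, C—E 11] → take B—D (3); add D.
Step 4: frontier [A—E 6, B—E 5, C—E 11, D—E 7] → take B—E (5); add E.
The 2nd edge added is A—B.

A-B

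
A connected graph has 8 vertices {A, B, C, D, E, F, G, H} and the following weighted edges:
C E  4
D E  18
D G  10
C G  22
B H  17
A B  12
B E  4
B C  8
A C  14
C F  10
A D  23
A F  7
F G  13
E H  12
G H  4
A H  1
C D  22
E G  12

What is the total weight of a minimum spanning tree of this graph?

40

Prim, starting at D.
Step 1: cheapest edge leaving the tree is D G (10); add G.
Step 2: cheapest edge leaving the tree is G H (4); add H.
Step 3: cheapest edge leaving the tree is A H (1); add A.
Step 4: cheapest edge leaving the tree is A F (7); add F.
Step 5: cheapest edge leaving the tree is C F (10); add C.
Step 6: cheapest edge leaving the tree is C E (4); add E.
Step 7: cheapest edge leaving the tree is B E (4); add B.
MST edges: D G, G H, A H, A F, C F, C E, B E; total weight 10+4+1+7+10+4+4 = 40.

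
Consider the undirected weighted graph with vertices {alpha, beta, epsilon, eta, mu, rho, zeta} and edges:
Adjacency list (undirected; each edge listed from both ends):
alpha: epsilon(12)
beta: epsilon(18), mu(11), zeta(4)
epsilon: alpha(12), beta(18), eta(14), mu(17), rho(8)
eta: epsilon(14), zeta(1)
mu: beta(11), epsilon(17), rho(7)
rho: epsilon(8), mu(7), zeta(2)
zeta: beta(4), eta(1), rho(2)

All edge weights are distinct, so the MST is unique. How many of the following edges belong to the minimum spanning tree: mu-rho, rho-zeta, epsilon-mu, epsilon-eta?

Sort edges by weight, then run Kruskal:
eta-zeta (1): add. Components now {beta} {alpha} {epsilon} {eta,zeta} {rho} {mu}
rho-zeta (2): add. Components now {beta} {alpha} {epsilon} {eta,rho,zeta} {mu}
beta-zeta (4): add. Components now {beta,eta,rho,zeta} {alpha} {epsilon} {mu}
mu-rho (7): add. Components now {beta,eta,mu,rho,zeta} {alpha} {epsilon}
epsilon-rho (8): add. Components now {beta,epsilon,eta,mu,rho,zeta} {alpha}
beta-mu (11): skip — beta and mu already connected.
alpha-epsilon (12): add. Components now {alpha,beta,epsilon,eta,mu,rho,zeta}
MST edge set: {eta-zeta, rho-zeta, beta-zeta, mu-rho, epsilon-rho, alpha-epsilon}.
Of the listed edges, {mu-rho, rho-zeta} are in the MST → 2.

2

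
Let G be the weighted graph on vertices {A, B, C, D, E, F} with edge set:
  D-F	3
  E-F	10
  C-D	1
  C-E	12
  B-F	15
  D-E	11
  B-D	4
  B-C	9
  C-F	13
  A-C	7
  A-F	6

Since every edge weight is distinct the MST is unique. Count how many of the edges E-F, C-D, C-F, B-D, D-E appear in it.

3

Sort edges by weight, then run Kruskal:
C-D (1): add. Components now {A} {B} {C,D} {E} {F}
D-F (3): add. Components now {A} {B} {C,D,F} {E}
B-D (4): add. Components now {A} {B,C,D,F} {E}
A-F (6): add. Components now {A,B,C,D,F} {E}
A-C (7): skip — A and C already connected.
B-C (9): skip — B and C already connected.
E-F (10): add. Components now {A,B,C,D,E,F}
MST edge set: {C-D, D-F, B-D, A-F, E-F}.
Of the listed edges, {E-F, C-D, B-D} are in the MST → 3.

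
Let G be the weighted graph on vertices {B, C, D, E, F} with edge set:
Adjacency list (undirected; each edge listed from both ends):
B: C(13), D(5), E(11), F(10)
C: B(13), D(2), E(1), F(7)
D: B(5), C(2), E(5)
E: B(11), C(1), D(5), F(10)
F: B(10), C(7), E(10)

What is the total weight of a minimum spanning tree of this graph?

Prim's algorithm from F:
Step 1: frontier [C—F 7, B—F 10, E—F 10] → take C—F (7); add C.
Step 2: frontier [C—E 1, C—D 2, B—C 13, B—F 10, E—F 10] → take C—E (1); add E.
Step 3: frontier [C—D 2, B—C 13, D—E 5, B—E 11, B—F 10] → take C—D (2); add D.
Step 4: frontier [B—C 13, B—D 5, B—E 11, B—F 10] → take B—D (5); add B.
MST edges: C—F, C—E, C—D, B—D; total weight 7+1+2+5 = 15.

15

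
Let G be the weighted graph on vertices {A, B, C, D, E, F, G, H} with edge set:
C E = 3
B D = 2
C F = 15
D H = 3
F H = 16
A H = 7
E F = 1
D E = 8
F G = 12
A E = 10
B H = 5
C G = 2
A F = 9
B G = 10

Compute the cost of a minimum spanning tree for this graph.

Kruskal's algorithm — process edges by increasing weight (ties by edge label):
E F (1): add — endpoints in different components.
B D (2): add — endpoints in different components.
C G (2): add — endpoints in different components.
C E (3): add — endpoints in different components.
D H (3): add — endpoints in different components.
B H (5): skip — B and H already connected.
A H (7): add — endpoints in different components.
D E (8): add — endpoints in different components.
MST edges: E F, B D, C G, C E, D H, A H, D E; total weight 1+2+2+3+3+7+8 = 26.

26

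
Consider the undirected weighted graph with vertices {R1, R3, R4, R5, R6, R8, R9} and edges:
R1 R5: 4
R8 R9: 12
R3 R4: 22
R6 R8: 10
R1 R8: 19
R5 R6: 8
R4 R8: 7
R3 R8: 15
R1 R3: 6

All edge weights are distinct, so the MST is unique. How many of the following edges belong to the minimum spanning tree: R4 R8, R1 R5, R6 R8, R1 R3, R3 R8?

4

Kruskal: consider edges lightest-first.
R1 R5 (4): add. Components now {R1,R5} {R4} {R3} {R8} {R9} {R6}
R1 R3 (6): add. Components now {R1,R3,R5} {R4} {R8} {R9} {R6}
R4 R8 (7): add. Components now {R1,R3,R5} {R4,R8} {R9} {R6}
R5 R6 (8): add. Components now {R1,R3,R5,R6} {R4,R8} {R9}
R6 R8 (10): add. Components now {R1,R3,R4,R5,R6,R8} {R9}
R8 R9 (12): add. Components now {R1,R3,R4,R5,R6,R8,R9}
MST edge set: {R1 R5, R1 R3, R4 R8, R5 R6, R6 R8, R8 R9}.
Of the listed edges, {R4 R8, R1 R5, R6 R8, R1 R3} are in the MST → 4.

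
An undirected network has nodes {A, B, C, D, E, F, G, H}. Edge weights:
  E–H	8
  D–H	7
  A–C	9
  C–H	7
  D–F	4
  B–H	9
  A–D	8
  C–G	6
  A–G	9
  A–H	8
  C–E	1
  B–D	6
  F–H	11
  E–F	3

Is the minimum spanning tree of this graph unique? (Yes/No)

No

Kruskal: consider edges lightest-first.
C–E (1): add — endpoints in different components.
E–F (3): add — endpoints in different components.
D–F (4): add — endpoints in different components.
B–D (6): add — endpoints in different components.
C–G (6): add — endpoints in different components.
C–H (7): add — endpoints in different components.
D–H (7): skip — D and H already connected.
A–D (8): add — endpoints in different components.
Non-tree edge A–H has weight 8, equal to the heaviest edge on its tree cycle — swapping gives another MST of the same weight. Not unique.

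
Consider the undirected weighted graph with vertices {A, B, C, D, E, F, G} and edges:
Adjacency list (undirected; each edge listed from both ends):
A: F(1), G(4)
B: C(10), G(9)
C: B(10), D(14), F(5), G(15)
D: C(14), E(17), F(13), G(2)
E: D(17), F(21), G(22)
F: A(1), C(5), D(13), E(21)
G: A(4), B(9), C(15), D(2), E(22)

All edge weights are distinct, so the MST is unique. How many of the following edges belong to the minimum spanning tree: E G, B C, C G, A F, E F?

Sort edges by weight, then run Kruskal:
A F (1): add. Components now {A,F} {B} {C} {D} {E} {G}
D G (2): add. Components now {A,F} {B} {C} {D,G} {E}
A G (4): add. Components now {A,D,F,G} {B} {C} {E}
C F (5): add. Components now {A,C,D,F,G} {B} {E}
B G (9): add. Components now {A,B,C,D,F,G} {E}
B C (10): skip — B and C already connected.
D F (13): skip — D and F already connected.
C D (14): skip — C and D already connected.
C G (15): skip — C and G already connected.
D E (17): add. Components now {A,B,C,D,E,F,G}
MST edge set: {A F, D G, A G, C F, B G, D E}.
Of the listed edges, {A F} are in the MST → 1.

1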